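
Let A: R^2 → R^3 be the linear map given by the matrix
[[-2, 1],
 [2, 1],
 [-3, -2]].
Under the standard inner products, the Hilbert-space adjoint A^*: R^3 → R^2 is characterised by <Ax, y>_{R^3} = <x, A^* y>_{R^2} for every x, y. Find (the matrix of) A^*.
A^* = A^T =
[[-2, 2, -3],
 [1, 1, -2]]

For real matrices with standard dot products, the defining identity <Ax, y> = <x, A^* y> gives (Ax)^T y = x^T (A^*) y, i.e. x^T A^T y = x^T (A^*) y. Since this holds for all x, y, we must have A^* = A^T. Therefore
A^* =
[[-2, 2, -3],
 [1, 1, -2]].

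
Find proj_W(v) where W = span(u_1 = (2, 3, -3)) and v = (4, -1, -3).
proj_W(v) = (14/11, 21/11, -21/11)

Set up U = [u_1 | ... | u_1] ∈ R^(3×1). The projector onto W = col(U) is P = U (U^T U)^(-1) U^T.
Compute U^T U =
  [22],
and U^T v = (14).
Solve U^T U · c = U^T v for the coefficients: c = (7/11). The projection is proj_W(v) = U c.
Check: (v - proj_W(v)) · u_1 = 0  (should be 0).
Result: proj_W(v) = (14/11, 21/11, -21/11).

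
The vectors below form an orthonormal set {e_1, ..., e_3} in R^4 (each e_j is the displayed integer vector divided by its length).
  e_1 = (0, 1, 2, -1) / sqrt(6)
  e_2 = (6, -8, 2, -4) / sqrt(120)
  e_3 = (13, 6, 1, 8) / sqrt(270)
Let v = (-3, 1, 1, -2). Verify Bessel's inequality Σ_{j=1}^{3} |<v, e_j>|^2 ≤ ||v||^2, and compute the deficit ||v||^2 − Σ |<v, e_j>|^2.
Σ |<v, e_j>|^2 = 89/6; ||v||^2 = 15; deficit = 1/6

Write each e_j = u_j / sqrt(<u_j, u_j>) where u_j is the displayed integer vector. Then <v, e_j> = <v, u_j> / sqrt(<u_j, u_j>), so |<v, e_j>|^2 = <v, u_j>^2 / <u_j, u_j>.
Coefficients: <v, e_1> = 5/sqrt(6), <v, e_2> = -16/sqrt(120), <v, e_3> = -48/sqrt(270).
Square and sum: Σ |<v, e_j>|^2 = 89/6.
Compute ||v||^2 = v·v = 15.
Deficit = 15 − 89/6 = 1/6 ≥ 0, confirming Bessel's inequality. (The deficit equals ||v − Σ <v,e_j> e_j||^2, the squared distance from v to span{e_j}.)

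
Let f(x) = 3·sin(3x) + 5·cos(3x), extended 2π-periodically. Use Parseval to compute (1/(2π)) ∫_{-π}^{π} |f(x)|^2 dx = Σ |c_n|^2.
Σ |c_n|^2 = 17

Expand |f|^2 and use orthogonality of {sin(nx), cos(mx)} on [-π, π]:
  ∫_{-π}^{π} sin(nx)^2 dx = π, ∫ cos(mx)^2 dx = π, and cross terms integrate to 0.
So ∫_{-π}^{π} f(x)^2 dx = 3^2 · π + 5^2 · π = (9 + 25)π.
Divide by 2π: (9 + 25)/2 = 17.
By Parseval, this equals Σ |c_n|^2.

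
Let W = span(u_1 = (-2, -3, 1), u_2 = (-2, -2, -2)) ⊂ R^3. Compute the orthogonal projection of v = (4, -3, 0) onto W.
proj_W(v) = (2/13, -3/26, 25/26)

Set up U = [u_1 | ... | u_2] ∈ R^(3×2). The projector onto W = col(U) is P = U (U^T U)^(-1) U^T.
Compute U^T U =
  [14, 8]
  [8, 12],
and U^T v = (1, -2).
Solve U^T U · c = U^T v for the coefficients: c = (7/26, -9/26). The projection is proj_W(v) = U c.
Check: (v - proj_W(v)) · u_1 = 0  (should be 0).
Check: (v - proj_W(v)) · u_2 = 0  (should be 0).
Result: proj_W(v) = (2/13, -3/26, 25/26).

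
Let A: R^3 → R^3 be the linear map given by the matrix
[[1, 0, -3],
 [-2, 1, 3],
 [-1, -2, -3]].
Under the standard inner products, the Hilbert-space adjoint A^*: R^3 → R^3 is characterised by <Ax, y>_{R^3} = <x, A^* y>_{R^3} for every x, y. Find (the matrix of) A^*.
A^* = A^T =
[[1, -2, -1],
 [0, 1, -2],
 [-3, 3, -3]]

For real matrices with standard dot products, the defining identity <Ax, y> = <x, A^* y> gives (Ax)^T y = x^T (A^*) y, i.e. x^T A^T y = x^T (A^*) y. Since this holds for all x, y, we must have A^* = A^T. Therefore
A^* =
[[1, -2, -1],
 [0, 1, -2],
 [-3, 3, -3]].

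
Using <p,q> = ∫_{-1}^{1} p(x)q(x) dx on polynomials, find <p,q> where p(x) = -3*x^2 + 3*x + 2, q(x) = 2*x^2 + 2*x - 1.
<p,q> = 34/15

Expand the product: p(x)·q(x) = -6*x^4 + 13*x^2 + x - 2.
∫_{-1}^{1} of each monomial x^k gives [2/(k+1) if k even, 0 if k odd]. Integrating term-by-term (or equivalently evaluating the antiderivative F(x) = -6*x^5/5 + 13*x^3/3 + x^2/2 - 2*x at the endpoints):
  F(1) − F(−1) = 49/30 − (-19/30) = 34/15.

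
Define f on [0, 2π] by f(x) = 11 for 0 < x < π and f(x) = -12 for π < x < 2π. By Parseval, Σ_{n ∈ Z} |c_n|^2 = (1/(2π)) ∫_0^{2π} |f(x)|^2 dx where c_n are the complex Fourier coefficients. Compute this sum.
Σ |c_n|^2 = 265/2

Parseval equates the L^2 energy of f (normalised by 1/(2π)) with the ℓ^2 sum of its Fourier coefficients: (1/(2π)) ∫_0^{2π} |f|^2 = Σ |c_n|^2.
Compute the left side: (1/(2π)) [∫_0^π 11^2 dx + ∫_π^{2π} (-12)^2 dx] = (1/(2π)) · (121π + 144π) = (121 + 144)/2 = 265/2.
So Σ_{n ∈ Z} |c_n|^2 = 265/2.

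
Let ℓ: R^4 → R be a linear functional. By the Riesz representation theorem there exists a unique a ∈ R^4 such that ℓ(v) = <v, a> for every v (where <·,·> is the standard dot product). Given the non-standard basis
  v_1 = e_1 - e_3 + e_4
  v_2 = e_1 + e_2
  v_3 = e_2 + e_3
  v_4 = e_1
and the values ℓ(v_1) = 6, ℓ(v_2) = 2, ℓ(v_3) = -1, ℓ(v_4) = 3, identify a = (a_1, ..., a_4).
a = (3, -1, 0, 3)

Write a = (a_1, ..., a_4) in the standard basis. For each basis vector v_i, ℓ(v_i) = <v_i, a> is a linear equation in the a_j's. Collect the n equations into a matrix system V a = ℓ, where row i of V is v_i (expressed in the standard basis). Since V is invertible (lower-triangular with 1s on the diagonal, up to permutation), solve by back-substitution:
  V =
[[1, 0, -1, 1],
 [1, 1, 0, 0],
 [0, 1, 1, 0],
 [1, 0, 0, 0]]
  V a = (6, 2, -1, 3)
Solving gives a = (3, -1, 0, 3).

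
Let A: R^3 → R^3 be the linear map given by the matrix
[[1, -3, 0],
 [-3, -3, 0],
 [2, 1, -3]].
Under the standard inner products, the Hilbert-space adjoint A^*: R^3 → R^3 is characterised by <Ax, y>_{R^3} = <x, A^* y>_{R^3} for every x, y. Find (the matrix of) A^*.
A^* = A^T =
[[1, -3, 2],
 [-3, -3, 1],
 [0, 0, -3]]

For real matrices with standard dot products, the defining identity <Ax, y> = <x, A^* y> gives (Ax)^T y = x^T (A^*) y, i.e. x^T A^T y = x^T (A^*) y. Since this holds for all x, y, we must have A^* = A^T. Therefore
A^* =
[[1, -3, 2],
 [-3, -3, 1],
 [0, 0, -3]].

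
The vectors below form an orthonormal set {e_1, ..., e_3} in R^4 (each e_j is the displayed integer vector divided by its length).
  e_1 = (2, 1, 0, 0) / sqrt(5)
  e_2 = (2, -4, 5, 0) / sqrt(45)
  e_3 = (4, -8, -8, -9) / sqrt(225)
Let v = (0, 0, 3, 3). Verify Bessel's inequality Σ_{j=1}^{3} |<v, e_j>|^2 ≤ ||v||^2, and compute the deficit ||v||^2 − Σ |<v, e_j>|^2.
Σ |<v, e_j>|^2 = 414/25; ||v||^2 = 18; deficit = 36/25

Write each e_j = u_j / sqrt(<u_j, u_j>) where u_j is the displayed integer vector. Then <v, e_j> = <v, u_j> / sqrt(<u_j, u_j>), so |<v, e_j>|^2 = <v, u_j>^2 / <u_j, u_j>.
Coefficients: <v, e_1> = 0/sqrt(5), <v, e_2> = 15/sqrt(45), <v, e_3> = -51/sqrt(225).
Square and sum: Σ |<v, e_j>|^2 = 414/25.
Compute ||v||^2 = v·v = 18.
Deficit = 18 − 414/25 = 36/25 ≥ 0, confirming Bessel's inequality. (The deficit equals ||v − Σ <v,e_j> e_j||^2, the squared distance from v to span{e_j}.)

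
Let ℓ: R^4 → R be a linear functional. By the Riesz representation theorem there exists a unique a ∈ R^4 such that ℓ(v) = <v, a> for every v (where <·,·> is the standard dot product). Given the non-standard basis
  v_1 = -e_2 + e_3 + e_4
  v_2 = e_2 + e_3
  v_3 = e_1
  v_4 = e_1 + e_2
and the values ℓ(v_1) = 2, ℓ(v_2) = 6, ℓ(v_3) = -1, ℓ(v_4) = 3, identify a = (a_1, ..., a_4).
a = (-1, 4, 2, 4)

Write a = (a_1, ..., a_4) in the standard basis. For each basis vector v_i, ℓ(v_i) = <v_i, a> is a linear equation in the a_j's. Collect the n equations into a matrix system V a = ℓ, where row i of V is v_i (expressed in the standard basis). Since V is invertible (lower-triangular with 1s on the diagonal, up to permutation), solve by back-substitution:
  V =
[[0, -1, 1, 1],
 [0, 1, 1, 0],
 [1, 0, 0, 0],
 [1, 1, 0, 0]]
  V a = (2, 6, -1, 3)
Solving gives a = (-1, 4, 2, 4).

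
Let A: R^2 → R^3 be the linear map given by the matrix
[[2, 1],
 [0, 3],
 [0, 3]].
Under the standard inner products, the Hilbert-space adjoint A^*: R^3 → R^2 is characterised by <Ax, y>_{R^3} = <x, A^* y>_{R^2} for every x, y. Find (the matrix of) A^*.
A^* = A^T =
[[2, 0, 0],
 [1, 3, 3]]

For real matrices with standard dot products, the defining identity <Ax, y> = <x, A^* y> gives (Ax)^T y = x^T (A^*) y, i.e. x^T A^T y = x^T (A^*) y. Since this holds for all x, y, we must have A^* = A^T. Therefore
A^* =
[[2, 0, 0],
 [1, 3, 3]].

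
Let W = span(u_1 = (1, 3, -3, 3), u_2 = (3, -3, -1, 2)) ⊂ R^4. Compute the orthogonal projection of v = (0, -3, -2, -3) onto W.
proj_W(v) = (237/635, -1401/635, 697/635, -521/635)

Set up U = [u_1 | ... | u_2] ∈ R^(4×2). The projector onto W = col(U) is P = U (U^T U)^(-1) U^T.
Compute U^T U =
  [28, 3]
  [3, 23],
and U^T v = (-12, 5).
Solve U^T U · c = U^T v for the coefficients: c = (-291/635, 176/635). The projection is proj_W(v) = U c.
Check: (v - proj_W(v)) · u_1 = 0  (should be 0).
Check: (v - proj_W(v)) · u_2 = 0  (should be 0).
Result: proj_W(v) = (237/635, -1401/635, 697/635, -521/635).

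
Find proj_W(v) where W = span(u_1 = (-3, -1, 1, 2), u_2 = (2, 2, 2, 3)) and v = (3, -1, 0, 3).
proj_W(v) = (172/105, 48/35, 116/105, 167/105)

Set up U = [u_1 | ... | u_2] ∈ R^(4×2). The projector onto W = col(U) is P = U (U^T U)^(-1) U^T.
Compute U^T U =
  [15, 0]
  [0, 21],
and U^T v = (-2, 13).
Solve U^T U · c = U^T v for the coefficients: c = (-2/15, 13/21). The projection is proj_W(v) = U c.
Check: (v - proj_W(v)) · u_1 = 0  (should be 0).
Check: (v - proj_W(v)) · u_2 = 0  (should be 0).
Result: proj_W(v) = (172/105, 48/35, 116/105, 167/105).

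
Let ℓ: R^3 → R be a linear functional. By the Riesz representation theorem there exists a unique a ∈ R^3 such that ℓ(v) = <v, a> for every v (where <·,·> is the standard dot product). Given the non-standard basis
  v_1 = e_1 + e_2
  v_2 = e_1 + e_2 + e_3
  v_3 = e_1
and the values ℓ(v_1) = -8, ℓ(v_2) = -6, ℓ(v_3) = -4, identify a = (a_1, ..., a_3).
a = (-4, -4, 2)

Write a = (a_1, ..., a_3) in the standard basis. For each basis vector v_i, ℓ(v_i) = <v_i, a> is a linear equation in the a_j's. Collect the n equations into a matrix system V a = ℓ, where row i of V is v_i (expressed in the standard basis). Since V is invertible (lower-triangular with 1s on the diagonal, up to permutation), solve by back-substitution:
  V =
[[1, 1, 0],
 [1, 1, 1],
 [1, 0, 0]]
  V a = (-8, -6, -4)
Solving gives a = (-4, -4, 2).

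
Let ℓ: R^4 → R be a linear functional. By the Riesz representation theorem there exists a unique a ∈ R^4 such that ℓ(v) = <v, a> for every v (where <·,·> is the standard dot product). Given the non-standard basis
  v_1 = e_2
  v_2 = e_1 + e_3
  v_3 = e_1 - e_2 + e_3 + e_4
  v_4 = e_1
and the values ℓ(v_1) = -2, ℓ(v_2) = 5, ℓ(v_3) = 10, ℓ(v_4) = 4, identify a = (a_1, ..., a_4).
a = (4, -2, 1, 3)

Write a = (a_1, ..., a_4) in the standard basis. For each basis vector v_i, ℓ(v_i) = <v_i, a> is a linear equation in the a_j's. Collect the n equations into a matrix system V a = ℓ, where row i of V is v_i (expressed in the standard basis). Since V is invertible (lower-triangular with 1s on the diagonal, up to permutation), solve by back-substitution:
  V =
[[0, 1, 0, 0],
 [1, 0, 1, 0],
 [1, -1, 1, 1],
 [1, 0, 0, 0]]
  V a = (-2, 5, 10, 4)
Solving gives a = (4, -2, 1, 3).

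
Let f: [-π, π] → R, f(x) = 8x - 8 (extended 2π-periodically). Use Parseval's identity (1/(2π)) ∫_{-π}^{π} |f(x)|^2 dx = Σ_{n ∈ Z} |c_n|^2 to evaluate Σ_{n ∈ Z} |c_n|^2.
Σ |c_n|^2 = 64π^2/3 + 64

Expand and integrate term by term over [-π, π]:
  ∫ (8x)^2 dx = 64·(2π^3/3); ∫ 2·8·(-8)·x dx = 0 (odd integrand); ∫ (-8)^2 dx = 64·2π.
So (1/(2π)) ∫_{-π}^{π} (8x - 8)^2 dx = 64π^2/3 + 64 = 64π^2/3 + 64.
Parseval ⇒ Σ |c_n|^2 = 64π^2/3 + 64.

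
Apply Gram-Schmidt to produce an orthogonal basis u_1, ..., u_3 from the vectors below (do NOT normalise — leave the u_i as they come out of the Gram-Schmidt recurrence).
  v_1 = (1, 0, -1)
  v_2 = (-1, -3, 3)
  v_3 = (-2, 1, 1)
Orthogonal basis:
  u_1 = (1, 0, -1)
  u_2 = (1, -3, 1)
  u_3 = (-3/22, -1/11, -3/22)

Apply the Gram-Schmidt recurrence
  u_1 = v_1
  u_i = v_i − Σ_{j<i} ((v_i · u_j) / (u_j · u_j)) · u_j.

Step by step this gives:
  u_1 = (1, 0, -1)
  u_2 = (1, -3, 1)
  u_3 = (-3/22, -1/11, -3/22)

Orthogonality check:
  u_2 · u_1 = 0 (should be 0)
  u_3 · u_1 = 0 (should be 0)
  u_3 · u_2 = 0 (should be 0)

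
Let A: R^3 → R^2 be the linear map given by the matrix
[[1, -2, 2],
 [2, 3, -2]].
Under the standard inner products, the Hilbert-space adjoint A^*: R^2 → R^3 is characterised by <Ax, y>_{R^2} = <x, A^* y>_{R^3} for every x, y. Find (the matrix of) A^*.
A^* = A^T =
[[1, 2],
 [-2, 3],
 [2, -2]]

For real matrices with standard dot products, the defining identity <Ax, y> = <x, A^* y> gives (Ax)^T y = x^T (A^*) y, i.e. x^T A^T y = x^T (A^*) y. Since this holds for all x, y, we must have A^* = A^T. Therefore
A^* =
[[1, 2],
 [-2, 3],
 [2, -2]].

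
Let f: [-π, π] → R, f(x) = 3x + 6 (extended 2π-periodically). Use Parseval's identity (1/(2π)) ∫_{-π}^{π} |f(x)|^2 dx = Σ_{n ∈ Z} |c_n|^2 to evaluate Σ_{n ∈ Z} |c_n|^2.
Σ |c_n|^2 = 3π^2 + 36

Expand and integrate term by term over [-π, π]:
  ∫ (3x)^2 dx = 9·(2π^3/3); ∫ 2·3·(6)·x dx = 0 (odd integrand); ∫ 6^2 dx = 36·2π.
So (1/(2π)) ∫_{-π}^{π} (3x + 6)^2 dx = 9π^2/3 + 36 = 3π^2 + 36.
Parseval ⇒ Σ |c_n|^2 = 3π^2 + 36.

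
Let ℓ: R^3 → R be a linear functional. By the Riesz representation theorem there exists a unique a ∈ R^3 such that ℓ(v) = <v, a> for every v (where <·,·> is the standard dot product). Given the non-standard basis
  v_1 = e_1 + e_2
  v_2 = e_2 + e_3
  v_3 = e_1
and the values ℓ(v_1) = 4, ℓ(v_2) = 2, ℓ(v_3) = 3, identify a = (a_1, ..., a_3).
a = (3, 1, 1)

Write a = (a_1, ..., a_3) in the standard basis. For each basis vector v_i, ℓ(v_i) = <v_i, a> is a linear equation in the a_j's. Collect the n equations into a matrix system V a = ℓ, where row i of V is v_i (expressed in the standard basis). Since V is invertible (lower-triangular with 1s on the diagonal, up to permutation), solve by back-substitution:
  V =
[[1, 1, 0],
 [0, 1, 1],
 [1, 0, 0]]
  V a = (4, 2, 3)
Solving gives a = (3, 1, 1).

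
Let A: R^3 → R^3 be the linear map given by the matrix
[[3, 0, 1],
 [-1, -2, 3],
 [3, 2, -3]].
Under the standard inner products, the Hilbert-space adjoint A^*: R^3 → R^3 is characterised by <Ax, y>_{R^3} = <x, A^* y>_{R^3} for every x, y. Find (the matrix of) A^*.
A^* = A^T =
[[3, -1, 3],
 [0, -2, 2],
 [1, 3, -3]]

For real matrices with standard dot products, the defining identity <Ax, y> = <x, A^* y> gives (Ax)^T y = x^T (A^*) y, i.e. x^T A^T y = x^T (A^*) y. Since this holds for all x, y, we must have A^* = A^T. Therefore
A^* =
[[3, -1, 3],
 [0, -2, 2],
 [1, 3, -3]].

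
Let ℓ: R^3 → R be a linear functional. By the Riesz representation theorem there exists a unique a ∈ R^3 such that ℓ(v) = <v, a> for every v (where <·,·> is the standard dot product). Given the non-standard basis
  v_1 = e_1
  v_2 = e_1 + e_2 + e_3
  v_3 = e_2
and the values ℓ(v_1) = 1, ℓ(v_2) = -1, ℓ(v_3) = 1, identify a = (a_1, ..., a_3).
a = (1, 1, -3)

Write a = (a_1, ..., a_3) in the standard basis. For each basis vector v_i, ℓ(v_i) = <v_i, a> is a linear equation in the a_j's. Collect the n equations into a matrix system V a = ℓ, where row i of V is v_i (expressed in the standard basis). Since V is invertible (lower-triangular with 1s on the diagonal, up to permutation), solve by back-substitution:
  V =
[[1, 0, 0],
 [1, 1, 1],
 [0, 1, 0]]
  V a = (1, -1, 1)
Solving gives a = (1, 1, -3).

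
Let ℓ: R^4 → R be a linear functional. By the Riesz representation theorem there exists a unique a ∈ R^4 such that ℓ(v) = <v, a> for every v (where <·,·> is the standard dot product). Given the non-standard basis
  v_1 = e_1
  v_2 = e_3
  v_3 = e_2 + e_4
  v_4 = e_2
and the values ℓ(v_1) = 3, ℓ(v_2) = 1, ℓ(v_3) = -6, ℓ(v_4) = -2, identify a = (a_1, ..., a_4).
a = (3, -2, 1, -4)

Write a = (a_1, ..., a_4) in the standard basis. For each basis vector v_i, ℓ(v_i) = <v_i, a> is a linear equation in the a_j's. Collect the n equations into a matrix system V a = ℓ, where row i of V is v_i (expressed in the standard basis). Since V is invertible (lower-triangular with 1s on the diagonal, up to permutation), solve by back-substitution:
  V =
[[1, 0, 0, 0],
 [0, 0, 1, 0],
 [0, 1, 0, 1],
 [0, 1, 0, 0]]
  V a = (3, 1, -6, -2)
Solving gives a = (3, -2, 1, -4).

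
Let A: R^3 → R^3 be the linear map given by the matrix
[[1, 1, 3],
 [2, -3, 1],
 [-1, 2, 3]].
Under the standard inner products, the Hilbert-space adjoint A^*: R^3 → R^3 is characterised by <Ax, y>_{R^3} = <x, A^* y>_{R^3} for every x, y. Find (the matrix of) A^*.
A^* = A^T =
[[1, 2, -1],
 [1, -3, 2],
 [3, 1, 3]]

For real matrices with standard dot products, the defining identity <Ax, y> = <x, A^* y> gives (Ax)^T y = x^T (A^*) y, i.e. x^T A^T y = x^T (A^*) y. Since this holds for all x, y, we must have A^* = A^T. Therefore
A^* =
[[1, 2, -1],
 [1, -3, 2],
 [3, 1, 3]].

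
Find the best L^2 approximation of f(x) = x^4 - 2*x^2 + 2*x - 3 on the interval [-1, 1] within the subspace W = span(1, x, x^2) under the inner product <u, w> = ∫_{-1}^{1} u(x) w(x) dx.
g(x) = -8*x^2/7 + 2*x - 108/35

The best approximation g ∈ W is the orthogonal projection of f onto W. Writing g = a_0 + a_1 x + a_2 x^2, the coefficients solve the normal equations G · a = b where
  G_{ij} = <φ_i, φ_j> and b_i = <f, φ_i>, with φ_0 = 1, φ_1 = x, φ_2 = x^2.
G =
  [2, 0, 2/3]
  [0, 2/3, 0]
  [2/3, 0, 2/5],
b = (-104/15, 4/3, -88/35).
Solving gives a_0 = -108/35, a_1 = 2, a_2 = -8/7, so
  g(x) = -8*x^2/7 + 2*x - 108/35.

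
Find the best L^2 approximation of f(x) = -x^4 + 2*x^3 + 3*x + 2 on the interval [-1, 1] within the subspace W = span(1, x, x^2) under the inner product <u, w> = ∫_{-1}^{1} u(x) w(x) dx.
g(x) = -6*x^2/7 + 21*x/5 + 73/35

The best approximation g ∈ W is the orthogonal projection of f onto W. Writing g = a_0 + a_1 x + a_2 x^2, the coefficients solve the normal equations G · a = b where
  G_{ij} = <φ_i, φ_j> and b_i = <f, φ_i>, with φ_0 = 1, φ_1 = x, φ_2 = x^2.
G =
  [2, 0, 2/3]
  [0, 2/3, 0]
  [2/3, 0, 2/5],
b = (18/5, 14/5, 22/21).
Solving gives a_0 = 73/35, a_1 = 21/5, a_2 = -6/7, so
  g(x) = -6*x^2/7 + 21*x/5 + 73/35.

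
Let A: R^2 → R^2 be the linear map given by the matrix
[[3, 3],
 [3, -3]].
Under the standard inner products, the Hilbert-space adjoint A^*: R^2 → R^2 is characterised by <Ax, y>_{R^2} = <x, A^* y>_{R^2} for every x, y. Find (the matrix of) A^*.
A^* = A^T =
[[3, 3],
 [3, -3]]

For real matrices with standard dot products, the defining identity <Ax, y> = <x, A^* y> gives (Ax)^T y = x^T (A^*) y, i.e. x^T A^T y = x^T (A^*) y. Since this holds for all x, y, we must have A^* = A^T. Therefore
A^* =
[[3, 3],
 [3, -3]].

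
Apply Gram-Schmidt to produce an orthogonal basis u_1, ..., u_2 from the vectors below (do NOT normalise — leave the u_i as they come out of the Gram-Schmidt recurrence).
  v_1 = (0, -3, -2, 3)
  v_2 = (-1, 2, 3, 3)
Orthogonal basis:
  u_1 = (0, -3, -2, 3)
  u_2 = (-1, 35/22, 30/11, 75/22)

Apply the Gram-Schmidt recurrence
  u_1 = v_1
  u_i = v_i − Σ_{j<i} ((v_i · u_j) / (u_j · u_j)) · u_j.

Step by step this gives:
  u_1 = (0, -3, -2, 3)
  u_2 = (-1, 35/22, 30/11, 75/22)

Orthogonality check:
  u_2 · u_1 = 0 (should be 0)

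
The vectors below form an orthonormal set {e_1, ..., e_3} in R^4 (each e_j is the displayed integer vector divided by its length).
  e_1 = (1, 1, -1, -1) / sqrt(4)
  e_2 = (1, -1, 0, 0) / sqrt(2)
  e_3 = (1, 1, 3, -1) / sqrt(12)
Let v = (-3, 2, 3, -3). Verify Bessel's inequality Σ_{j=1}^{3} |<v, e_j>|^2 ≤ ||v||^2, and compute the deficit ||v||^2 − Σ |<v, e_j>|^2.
Σ |<v, e_j>|^2 = 137/6; ||v||^2 = 31; deficit = 49/6

Write each e_j = u_j / sqrt(<u_j, u_j>) where u_j is the displayed integer vector. Then <v, e_j> = <v, u_j> / sqrt(<u_j, u_j>), so |<v, e_j>|^2 = <v, u_j>^2 / <u_j, u_j>.
Coefficients: <v, e_1> = -1/sqrt(4), <v, e_2> = -5/sqrt(2), <v, e_3> = 11/sqrt(12).
Square and sum: Σ |<v, e_j>|^2 = 137/6.
Compute ||v||^2 = v·v = 31.
Deficit = 31 − 137/6 = 49/6 ≥ 0, confirming Bessel's inequality. (The deficit equals ||v − Σ <v,e_j> e_j||^2, the squared distance from v to span{e_j}.)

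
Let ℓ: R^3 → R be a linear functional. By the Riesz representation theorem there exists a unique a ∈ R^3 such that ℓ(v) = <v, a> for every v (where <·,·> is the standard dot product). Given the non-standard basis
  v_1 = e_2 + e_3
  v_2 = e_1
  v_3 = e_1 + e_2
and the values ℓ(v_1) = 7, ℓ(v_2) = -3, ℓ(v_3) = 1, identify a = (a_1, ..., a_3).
a = (-3, 4, 3)

Write a = (a_1, ..., a_3) in the standard basis. For each basis vector v_i, ℓ(v_i) = <v_i, a> is a linear equation in the a_j's. Collect the n equations into a matrix system V a = ℓ, where row i of V is v_i (expressed in the standard basis). Since V is invertible (lower-triangular with 1s on the diagonal, up to permutation), solve by back-substitution:
  V =
[[0, 1, 1],
 [1, 0, 0],
 [1, 1, 0]]
  V a = (7, -3, 1)
Solving gives a = (-3, 4, 3).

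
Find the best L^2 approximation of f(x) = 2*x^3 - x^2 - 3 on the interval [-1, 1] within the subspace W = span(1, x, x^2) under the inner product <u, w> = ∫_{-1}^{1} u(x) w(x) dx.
g(x) = -x^2 + 6*x/5 - 3

The best approximation g ∈ W is the orthogonal projection of f onto W. Writing g = a_0 + a_1 x + a_2 x^2, the coefficients solve the normal equations G · a = b where
  G_{ij} = <φ_i, φ_j> and b_i = <f, φ_i>, with φ_0 = 1, φ_1 = x, φ_2 = x^2.
G =
  [2, 0, 2/3]
  [0, 2/3, 0]
  [2/3, 0, 2/5],
b = (-20/3, 4/5, -12/5).
Solving gives a_0 = -3, a_1 = 6/5, a_2 = -1, so
  g(x) = -x^2 + 6*x/5 - 3.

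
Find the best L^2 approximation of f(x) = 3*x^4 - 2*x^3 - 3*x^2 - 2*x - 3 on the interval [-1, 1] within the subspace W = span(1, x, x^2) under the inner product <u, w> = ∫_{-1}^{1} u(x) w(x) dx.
g(x) = -3*x^2/7 - 16*x/5 - 114/35

The best approximation g ∈ W is the orthogonal projection of f onto W. Writing g = a_0 + a_1 x + a_2 x^2, the coefficients solve the normal equations G · a = b where
  G_{ij} = <φ_i, φ_j> and b_i = <f, φ_i>, with φ_0 = 1, φ_1 = x, φ_2 = x^2.
G =
  [2, 0, 2/3]
  [0, 2/3, 0]
  [2/3, 0, 2/5],
b = (-34/5, -32/15, -82/35).
Solving gives a_0 = -114/35, a_1 = -16/5, a_2 = -3/7, so
  g(x) = -3*x^2/7 - 16*x/5 - 114/35.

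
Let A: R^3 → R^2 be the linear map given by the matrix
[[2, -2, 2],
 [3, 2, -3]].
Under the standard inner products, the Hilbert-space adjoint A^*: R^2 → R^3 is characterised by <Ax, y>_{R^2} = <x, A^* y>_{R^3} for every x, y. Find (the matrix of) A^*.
A^* = A^T =
[[2, 3],
 [-2, 2],
 [2, -3]]

For real matrices with standard dot products, the defining identity <Ax, y> = <x, A^* y> gives (Ax)^T y = x^T (A^*) y, i.e. x^T A^T y = x^T (A^*) y. Since this holds for all x, y, we must have A^* = A^T. Therefore
A^* =
[[2, 3],
 [-2, 2],
 [2, -3]].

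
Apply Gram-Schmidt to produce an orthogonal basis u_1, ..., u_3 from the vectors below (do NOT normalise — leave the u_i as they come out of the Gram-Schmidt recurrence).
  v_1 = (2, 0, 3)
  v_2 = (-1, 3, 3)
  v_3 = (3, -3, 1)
Orthogonal basis:
  u_1 = (2, 0, 3)
  u_2 = (-27/13, 3, 18/13)
  u_3 = (-3/11, -3/11, 2/11)

Apply the Gram-Schmidt recurrence
  u_1 = v_1
  u_i = v_i − Σ_{j<i} ((v_i · u_j) / (u_j · u_j)) · u_j.

Step by step this gives:
  u_1 = (2, 0, 3)
  u_2 = (-27/13, 3, 18/13)
  u_3 = (-3/11, -3/11, 2/11)

Orthogonality check:
  u_2 · u_1 = 0 (should be 0)
  u_3 · u_1 = 0 (should be 0)
  u_3 · u_2 = 0 (should be 0)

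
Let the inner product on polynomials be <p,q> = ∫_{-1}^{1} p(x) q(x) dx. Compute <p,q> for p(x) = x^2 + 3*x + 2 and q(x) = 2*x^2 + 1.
<p,q> = 122/15

Expand the product: p(x)·q(x) = 2*x^4 + 6*x^3 + 5*x^2 + 3*x + 2.
∫_{-1}^{1} of each monomial x^k gives [2/(k+1) if k even, 0 if k odd]. Integrating term-by-term (or equivalently evaluating the antiderivative F(x) = 2*x^5/5 + 3*x^4/2 + 5*x^3/3 + 3*x^2/2 + 2*x at the endpoints):
  F(1) − F(−1) = 106/15 − (-16/15) = 122/15.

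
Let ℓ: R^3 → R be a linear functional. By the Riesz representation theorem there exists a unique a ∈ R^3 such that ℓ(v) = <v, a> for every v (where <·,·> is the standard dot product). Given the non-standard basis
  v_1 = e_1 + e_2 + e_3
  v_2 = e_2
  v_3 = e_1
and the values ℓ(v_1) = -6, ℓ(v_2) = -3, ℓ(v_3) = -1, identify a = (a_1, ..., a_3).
a = (-1, -3, -2)

Write a = (a_1, ..., a_3) in the standard basis. For each basis vector v_i, ℓ(v_i) = <v_i, a> is a linear equation in the a_j's. Collect the n equations into a matrix system V a = ℓ, where row i of V is v_i (expressed in the standard basis). Since V is invertible (lower-triangular with 1s on the diagonal, up to permutation), solve by back-substitution:
  V =
[[1, 1, 1],
 [0, 1, 0],
 [1, 0, 0]]
  V a = (-6, -3, -1)
Solving gives a = (-1, -3, -2).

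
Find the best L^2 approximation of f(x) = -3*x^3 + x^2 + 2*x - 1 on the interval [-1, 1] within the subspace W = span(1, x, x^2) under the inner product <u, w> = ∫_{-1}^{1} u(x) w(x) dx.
g(x) = x^2 + x/5 - 1

The best approximation g ∈ W is the orthogonal projection of f onto W. Writing g = a_0 + a_1 x + a_2 x^2, the coefficients solve the normal equations G · a = b where
  G_{ij} = <φ_i, φ_j> and b_i = <f, φ_i>, with φ_0 = 1, φ_1 = x, φ_2 = x^2.
G =
  [2, 0, 2/3]
  [0, 2/3, 0]
  [2/3, 0, 2/5],
b = (-4/3, 2/15, -4/15).
Solving gives a_0 = -1, a_1 = 1/5, a_2 = 1, so
  g(x) = x^2 + x/5 - 1.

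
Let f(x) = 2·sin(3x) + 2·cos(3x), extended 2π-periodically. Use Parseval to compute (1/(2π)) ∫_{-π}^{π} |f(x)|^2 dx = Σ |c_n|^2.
Σ |c_n|^2 = 4

Expand |f|^2 and use orthogonality of {sin(nx), cos(mx)} on [-π, π]:
  ∫_{-π}^{π} sin(nx)^2 dx = π, ∫ cos(mx)^2 dx = π, and cross terms integrate to 0.
So ∫_{-π}^{π} f(x)^2 dx = 2^2 · π + 2^2 · π = (4 + 4)π.
Divide by 2π: (4 + 4)/2 = 4.
By Parseval, this equals Σ |c_n|^2.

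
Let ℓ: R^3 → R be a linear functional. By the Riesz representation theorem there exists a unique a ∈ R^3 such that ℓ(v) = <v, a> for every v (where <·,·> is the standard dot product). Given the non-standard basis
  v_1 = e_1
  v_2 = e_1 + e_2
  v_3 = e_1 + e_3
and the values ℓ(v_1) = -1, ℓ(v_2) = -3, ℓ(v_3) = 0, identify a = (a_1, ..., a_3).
a = (-1, -2, 1)

Write a = (a_1, ..., a_3) in the standard basis. For each basis vector v_i, ℓ(v_i) = <v_i, a> is a linear equation in the a_j's. Collect the n equations into a matrix system V a = ℓ, where row i of V is v_i (expressed in the standard basis). Since V is invertible (lower-triangular with 1s on the diagonal, up to permutation), solve by back-substitution:
  V =
[[1, 0, 0],
 [1, 1, 0],
 [1, 0, 1]]
  V a = (-1, -3, 0)
Solving gives a = (-1, -2, 1).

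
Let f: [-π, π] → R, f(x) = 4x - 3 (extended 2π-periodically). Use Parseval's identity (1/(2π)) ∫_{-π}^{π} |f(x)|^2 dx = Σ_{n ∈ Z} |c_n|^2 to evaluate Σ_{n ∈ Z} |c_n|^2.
Σ |c_n|^2 = 16π^2/3 + 9

Expand and integrate term by term over [-π, π]:
  ∫ (4x)^2 dx = 16·(2π^3/3); ∫ 2·4·(-3)·x dx = 0 (odd integrand); ∫ (-3)^2 dx = 9·2π.
So (1/(2π)) ∫_{-π}^{π} (4x - 3)^2 dx = 16π^2/3 + 9 = 16π^2/3 + 9.
Parseval ⇒ Σ |c_n|^2 = 16π^2/3 + 9.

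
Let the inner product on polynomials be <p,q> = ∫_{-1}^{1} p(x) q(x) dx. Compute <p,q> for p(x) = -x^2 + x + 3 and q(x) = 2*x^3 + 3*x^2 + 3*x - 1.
<p,q> = 34/15

Expand the product: p(x)·q(x) = -2*x^5 - x^4 + 6*x^3 + 13*x^2 + 8*x - 3.
∫_{-1}^{1} of each monomial x^k gives [2/(k+1) if k even, 0 if k odd]. Integrating term-by-term (or equivalently evaluating the antiderivative F(x) = -x^6/3 - x^5/5 + 3*x^4/2 + 13*x^3/3 + 4*x^2 - 3*x at the endpoints):
  F(1) − F(−1) = 63/10 − (121/30) = 34/15.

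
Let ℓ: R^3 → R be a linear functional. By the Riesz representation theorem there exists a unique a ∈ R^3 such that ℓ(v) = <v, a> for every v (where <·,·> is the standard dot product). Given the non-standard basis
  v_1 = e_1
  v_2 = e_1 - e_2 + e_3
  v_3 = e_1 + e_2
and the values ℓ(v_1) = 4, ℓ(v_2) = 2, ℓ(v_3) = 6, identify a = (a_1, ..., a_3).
a = (4, 2, 0)

Write a = (a_1, ..., a_3) in the standard basis. For each basis vector v_i, ℓ(v_i) = <v_i, a> is a linear equation in the a_j's. Collect the n equations into a matrix system V a = ℓ, where row i of V is v_i (expressed in the standard basis). Since V is invertible (lower-triangular with 1s on the diagonal, up to permutation), solve by back-substitution:
  V =
[[1, 0, 0],
 [1, -1, 1],
 [1, 1, 0]]
  V a = (4, 2, 6)
Solving gives a = (4, 2, 0).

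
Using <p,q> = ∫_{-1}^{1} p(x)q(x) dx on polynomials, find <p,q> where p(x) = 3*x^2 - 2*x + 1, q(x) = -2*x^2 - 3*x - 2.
<p,q> = -116/15

Expand the product: p(x)·q(x) = -6*x^4 - 5*x^3 - 2*x^2 + x - 2.
∫_{-1}^{1} of each monomial x^k gives [2/(k+1) if k even, 0 if k odd]. Integrating term-by-term (or equivalently evaluating the antiderivative F(x) = -6*x^5/5 - 5*x^4/4 - 2*x^3/3 + x^2/2 - 2*x at the endpoints):
  F(1) − F(−1) = -277/60 − (187/60) = -116/15.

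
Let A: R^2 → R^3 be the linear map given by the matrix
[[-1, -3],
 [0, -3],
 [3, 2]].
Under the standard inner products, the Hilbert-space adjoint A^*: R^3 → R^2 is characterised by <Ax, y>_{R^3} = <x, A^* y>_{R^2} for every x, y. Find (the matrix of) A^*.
A^* = A^T =
[[-1, 0, 3],
 [-3, -3, 2]]

For real matrices with standard dot products, the defining identity <Ax, y> = <x, A^* y> gives (Ax)^T y = x^T (A^*) y, i.e. x^T A^T y = x^T (A^*) y. Since this holds for all x, y, we must have A^* = A^T. Therefore
A^* =
[[-1, 0, 3],
 [-3, -3, 2]].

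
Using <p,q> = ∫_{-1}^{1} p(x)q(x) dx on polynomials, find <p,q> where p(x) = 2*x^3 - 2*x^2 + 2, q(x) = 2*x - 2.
<p,q> = -56/15

Expand the product: p(x)·q(x) = 4*x^4 - 8*x^3 + 4*x^2 + 4*x - 4.
∫_{-1}^{1} of each monomial x^k gives [2/(k+1) if k even, 0 if k odd]. Integrating term-by-term (or equivalently evaluating the antiderivative F(x) = 4*x^5/5 - 2*x^4 + 4*x^3/3 + 2*x^2 - 4*x at the endpoints):
  F(1) − F(−1) = -28/15 − (28/15) = -56/15.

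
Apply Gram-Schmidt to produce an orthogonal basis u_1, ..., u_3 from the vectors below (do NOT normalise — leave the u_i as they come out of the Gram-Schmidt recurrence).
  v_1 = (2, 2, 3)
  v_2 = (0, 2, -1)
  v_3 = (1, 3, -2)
Orthogonal basis:
  u_1 = (2, 2, 3)
  u_2 = (-2/17, 32/17, -20/17)
  u_3 = (20/21, -5/21, -10/21)

Apply the Gram-Schmidt recurrence
  u_1 = v_1
  u_i = v_i − Σ_{j<i} ((v_i · u_j) / (u_j · u_j)) · u_j.

Step by step this gives:
  u_1 = (2, 2, 3)
  u_2 = (-2/17, 32/17, -20/17)
  u_3 = (20/21, -5/21, -10/21)

Orthogonality check:
  u_2 · u_1 = 0 (should be 0)
  u_3 · u_1 = 0 (should be 0)
  u_3 · u_2 = 0 (should be 0)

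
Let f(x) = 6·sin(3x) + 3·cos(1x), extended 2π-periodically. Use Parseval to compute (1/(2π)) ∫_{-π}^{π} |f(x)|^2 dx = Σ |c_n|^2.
Σ |c_n|^2 = 45/2

Expand |f|^2 and use orthogonality of {sin(nx), cos(mx)} on [-π, π]:
  ∫_{-π}^{π} sin(nx)^2 dx = π, ∫ cos(mx)^2 dx = π, and cross terms integrate to 0.
So ∫_{-π}^{π} f(x)^2 dx = 6^2 · π + 3^2 · π = (36 + 9)π.
Divide by 2π: (36 + 9)/2 = 45/2.
By Parseval, this equals Σ |c_n|^2.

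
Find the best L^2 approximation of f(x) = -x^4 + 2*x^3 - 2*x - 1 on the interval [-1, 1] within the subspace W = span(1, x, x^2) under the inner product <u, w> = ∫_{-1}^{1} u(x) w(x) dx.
g(x) = -6*x^2/7 - 4*x/5 - 32/35

The best approximation g ∈ W is the orthogonal projection of f onto W. Writing g = a_0 + a_1 x + a_2 x^2, the coefficients solve the normal equations G · a = b where
  G_{ij} = <φ_i, φ_j> and b_i = <f, φ_i>, with φ_0 = 1, φ_1 = x, φ_2 = x^2.
G =
  [2, 0, 2/3]
  [0, 2/3, 0]
  [2/3, 0, 2/5],
b = (-12/5, -8/15, -20/21).
Solving gives a_0 = -32/35, a_1 = -4/5, a_2 = -6/7, so
  g(x) = -6*x^2/7 - 4*x/5 - 32/35.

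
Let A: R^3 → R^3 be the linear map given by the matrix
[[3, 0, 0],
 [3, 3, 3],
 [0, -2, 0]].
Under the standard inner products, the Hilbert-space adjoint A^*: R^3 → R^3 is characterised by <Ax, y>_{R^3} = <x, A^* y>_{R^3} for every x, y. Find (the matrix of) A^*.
A^* = A^T =
[[3, 3, 0],
 [0, 3, -2],
 [0, 3, 0]]

For real matrices with standard dot products, the defining identity <Ax, y> = <x, A^* y> gives (Ax)^T y = x^T (A^*) y, i.e. x^T A^T y = x^T (A^*) y. Since this holds for all x, y, we must have A^* = A^T. Therefore
A^* =
[[3, 3, 0],
 [0, 3, -2],
 [0, 3, 0]].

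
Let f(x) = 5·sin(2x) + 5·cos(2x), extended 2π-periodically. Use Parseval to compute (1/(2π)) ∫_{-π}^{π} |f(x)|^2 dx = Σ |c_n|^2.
Σ |c_n|^2 = 25

Expand |f|^2 and use orthogonality of {sin(nx), cos(mx)} on [-π, π]:
  ∫_{-π}^{π} sin(nx)^2 dx = π, ∫ cos(mx)^2 dx = π, and cross terms integrate to 0.
So ∫_{-π}^{π} f(x)^2 dx = 5^2 · π + 5^2 · π = (25 + 25)π.
Divide by 2π: (25 + 25)/2 = 25.
By Parseval, this equals Σ |c_n|^2.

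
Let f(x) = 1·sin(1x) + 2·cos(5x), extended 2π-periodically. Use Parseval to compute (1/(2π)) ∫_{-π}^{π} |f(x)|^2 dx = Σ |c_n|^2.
Σ |c_n|^2 = 5/2

Expand |f|^2 and use orthogonality of {sin(nx), cos(mx)} on [-π, π]:
  ∫_{-π}^{π} sin(nx)^2 dx = π, ∫ cos(mx)^2 dx = π, and cross terms integrate to 0.
So ∫_{-π}^{π} f(x)^2 dx = 1^2 · π + 2^2 · π = (1 + 4)π.
Divide by 2π: (1 + 4)/2 = 5/2.
By Parseval, this equals Σ |c_n|^2.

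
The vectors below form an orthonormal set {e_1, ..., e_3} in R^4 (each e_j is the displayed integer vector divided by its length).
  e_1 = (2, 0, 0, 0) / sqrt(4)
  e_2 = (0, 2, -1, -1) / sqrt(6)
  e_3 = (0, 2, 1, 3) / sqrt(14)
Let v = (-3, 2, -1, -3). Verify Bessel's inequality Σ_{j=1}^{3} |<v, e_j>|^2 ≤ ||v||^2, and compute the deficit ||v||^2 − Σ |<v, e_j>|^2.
Σ |<v, e_j>|^2 = 467/21; ||v||^2 = 23; deficit = 16/21

Write each e_j = u_j / sqrt(<u_j, u_j>) where u_j is the displayed integer vector. Then <v, e_j> = <v, u_j> / sqrt(<u_j, u_j>), so |<v, e_j>|^2 = <v, u_j>^2 / <u_j, u_j>.
Coefficients: <v, e_1> = -6/sqrt(4), <v, e_2> = 8/sqrt(6), <v, e_3> = -6/sqrt(14).
Square and sum: Σ |<v, e_j>|^2 = 467/21.
Compute ||v||^2 = v·v = 23.
Deficit = 23 − 467/21 = 16/21 ≥ 0, confirming Bessel's inequality. (The deficit equals ||v − Σ <v,e_j> e_j||^2, the squared distance from v to span{e_j}.)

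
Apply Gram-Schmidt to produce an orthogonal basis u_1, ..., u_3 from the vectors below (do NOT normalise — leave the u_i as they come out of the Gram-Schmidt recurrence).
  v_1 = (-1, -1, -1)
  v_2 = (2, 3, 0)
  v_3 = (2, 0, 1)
Orthogonal basis:
  u_1 = (-1, -1, -1)
  u_2 = (1/3, 4/3, -5/3)
  u_3 = (15/14, -5/7, -5/14)

Apply the Gram-Schmidt recurrence
  u_1 = v_1
  u_i = v_i − Σ_{j<i} ((v_i · u_j) / (u_j · u_j)) · u_j.

Step by step this gives:
  u_1 = (-1, -1, -1)
  u_2 = (1/3, 4/3, -5/3)
  u_3 = (15/14, -5/7, -5/14)

Orthogonality check:
  u_2 · u_1 = 0 (should be 0)
  u_3 · u_1 = 0 (should be 0)
  u_3 · u_2 = 0 (should be 0)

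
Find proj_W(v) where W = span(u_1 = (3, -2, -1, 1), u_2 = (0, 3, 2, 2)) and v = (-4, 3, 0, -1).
proj_W(v) = (-281/73, 535/219, 263/219, -299/219)

Set up U = [u_1 | ... | u_2] ∈ R^(4×2). The projector onto W = col(U) is P = U (U^T U)^(-1) U^T.
Compute U^T U =
  [15, -6]
  [-6, 17],
and U^T v = (-19, 7).
Solve U^T U · c = U^T v for the coefficients: c = (-281/219, -3/73). The projection is proj_W(v) = U c.
Check: (v - proj_W(v)) · u_1 = 0  (should be 0).
Check: (v - proj_W(v)) · u_2 = 0  (should be 0).
Result: proj_W(v) = (-281/73, 535/219, 263/219, -299/219).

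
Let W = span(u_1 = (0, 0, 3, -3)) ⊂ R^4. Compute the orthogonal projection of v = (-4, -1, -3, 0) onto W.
proj_W(v) = (0, 0, -3/2, 3/2)

Set up U = [u_1 | ... | u_1] ∈ R^(4×1). The projector onto W = col(U) is P = U (U^T U)^(-1) U^T.
Compute U^T U =
  [18],
and U^T v = (-9).
Solve U^T U · c = U^T v for the coefficients: c = (-1/2). The projection is proj_W(v) = U c.
Check: (v - proj_W(v)) · u_1 = 0  (should be 0).
Result: proj_W(v) = (0, 0, -3/2, 3/2).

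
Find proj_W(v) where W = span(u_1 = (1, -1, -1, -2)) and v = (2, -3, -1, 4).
proj_W(v) = (-2/7, 2/7, 2/7, 4/7)

Set up U = [u_1 | ... | u_1] ∈ R^(4×1). The projector onto W = col(U) is P = U (U^T U)^(-1) U^T.
Compute U^T U =
  [7],
and U^T v = (-2).
Solve U^T U · c = U^T v for the coefficients: c = (-2/7). The projection is proj_W(v) = U c.
Check: (v - proj_W(v)) · u_1 = 0  (should be 0).
Result: proj_W(v) = (-2/7, 2/7, 2/7, 4/7).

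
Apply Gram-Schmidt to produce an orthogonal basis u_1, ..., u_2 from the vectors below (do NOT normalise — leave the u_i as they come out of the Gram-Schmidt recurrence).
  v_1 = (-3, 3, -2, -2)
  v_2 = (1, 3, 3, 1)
Orthogonal basis:
  u_1 = (-3, 3, -2, -2)
  u_2 = (10/13, 42/13, 37/13, 11/13)

Apply the Gram-Schmidt recurrence
  u_1 = v_1
  u_i = v_i − Σ_{j<i} ((v_i · u_j) / (u_j · u_j)) · u_j.

Step by step this gives:
  u_1 = (-3, 3, -2, -2)
  u_2 = (10/13, 42/13, 37/13, 11/13)

Orthogonality check:
  u_2 · u_1 = 0 (should be 0)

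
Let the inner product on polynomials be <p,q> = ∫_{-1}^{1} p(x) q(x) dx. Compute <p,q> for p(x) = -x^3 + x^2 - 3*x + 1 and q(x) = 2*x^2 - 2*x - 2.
<p,q> = 8/5

Expand the product: p(x)·q(x) = -2*x^5 + 4*x^4 - 6*x^3 + 6*x^2 + 4*x - 2.
∫_{-1}^{1} of each monomial x^k gives [2/(k+1) if k even, 0 if k odd]. Integrating term-by-term (or equivalently evaluating the antiderivative F(x) = -x^6/3 + 4*x^5/5 - 3*x^4/2 + 2*x^3 + 2*x^2 - 2*x at the endpoints):
  F(1) − F(−1) = 29/30 − (-19/30) = 8/5.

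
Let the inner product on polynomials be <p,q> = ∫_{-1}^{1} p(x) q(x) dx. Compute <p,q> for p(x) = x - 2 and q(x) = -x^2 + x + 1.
<p,q> = -2

Expand the product: p(x)·q(x) = -x^3 + 3*x^2 - x - 2.
∫_{-1}^{1} of each monomial x^k gives [2/(k+1) if k even, 0 if k odd]. Integrating term-by-term (or equivalently evaluating the antiderivative F(x) = -x^4/4 + x^3 - x^2/2 - 2*x at the endpoints):
  F(1) − F(−1) = -7/4 − (1/4) = -2.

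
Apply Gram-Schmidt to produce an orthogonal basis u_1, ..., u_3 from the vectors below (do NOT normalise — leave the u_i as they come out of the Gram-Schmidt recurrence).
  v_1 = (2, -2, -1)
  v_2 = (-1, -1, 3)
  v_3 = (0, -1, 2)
Orthogonal basis:
  u_1 = (2, -2, -1)
  u_2 = (-1/3, -5/3, 8/3)
  u_3 = (7/30, 1/6, 2/15)

Apply the Gram-Schmidt recurrence
  u_1 = v_1
  u_i = v_i − Σ_{j<i} ((v_i · u_j) / (u_j · u_j)) · u_j.

Step by step this gives:
  u_1 = (2, -2, -1)
  u_2 = (-1/3, -5/3, 8/3)
  u_3 = (7/30, 1/6, 2/15)

Orthogonality check:
  u_2 · u_1 = 0 (should be 0)
  u_3 · u_1 = 0 (should be 0)
  u_3 · u_2 = 0 (should be 0)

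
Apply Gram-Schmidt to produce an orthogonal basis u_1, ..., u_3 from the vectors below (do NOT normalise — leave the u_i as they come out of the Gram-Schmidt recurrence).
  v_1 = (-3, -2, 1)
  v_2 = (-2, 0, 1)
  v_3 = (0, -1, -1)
Orthogonal basis:
  u_1 = (-3, -2, 1)
  u_2 = (-1/2, 1, 1/2)
  u_3 = (-2/7, 1/7, -4/7)

Apply the Gram-Schmidt recurrence
  u_1 = v_1
  u_i = v_i − Σ_{j<i} ((v_i · u_j) / (u_j · u_j)) · u_j.

Step by step this gives:
  u_1 = (-3, -2, 1)
  u_2 = (-1/2, 1, 1/2)
  u_3 = (-2/7, 1/7, -4/7)

Orthogonality check:
  u_2 · u_1 = 0 (should be 0)
  u_3 · u_1 = 0 (should be 0)
  u_3 · u_2 = 0 (should be 0)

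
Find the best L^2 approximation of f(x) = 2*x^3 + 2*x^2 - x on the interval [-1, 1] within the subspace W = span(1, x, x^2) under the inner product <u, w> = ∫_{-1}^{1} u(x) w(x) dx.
g(x) = 2*x^2 + x/5

The best approximation g ∈ W is the orthogonal projection of f onto W. Writing g = a_0 + a_1 x + a_2 x^2, the coefficients solve the normal equations G · a = b where
  G_{ij} = <φ_i, φ_j> and b_i = <f, φ_i>, with φ_0 = 1, φ_1 = x, φ_2 = x^2.
G =
  [2, 0, 2/3]
  [0, 2/3, 0]
  [2/3, 0, 2/5],
b = (4/3, 2/15, 4/5).
Solving gives a_0 = 0, a_1 = 1/5, a_2 = 2, so
  g(x) = 2*x^2 + x/5.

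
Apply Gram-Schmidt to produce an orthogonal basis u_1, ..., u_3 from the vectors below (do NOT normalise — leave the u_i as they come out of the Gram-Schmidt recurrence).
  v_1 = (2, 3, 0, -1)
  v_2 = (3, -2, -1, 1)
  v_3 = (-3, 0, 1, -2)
Orthogonal basis:
  u_1 = (2, 3, 0, -1)
  u_2 = (22/7, -25/14, -1, 13/14)
  u_3 = (3/19, -128/209, 37/209, -318/209)

Apply the Gram-Schmidt recurrence
  u_1 = v_1
  u_i = v_i − Σ_{j<i} ((v_i · u_j) / (u_j · u_j)) · u_j.

Step by step this gives:
  u_1 = (2, 3, 0, -1)
  u_2 = (22/7, -25/14, -1, 13/14)
  u_3 = (3/19, -128/209, 37/209, -318/209)

Orthogonality check:
  u_2 · u_1 = 0 (should be 0)
  u_3 · u_1 = 0 (should be 0)
  u_3 · u_2 = 0 (should be 0)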